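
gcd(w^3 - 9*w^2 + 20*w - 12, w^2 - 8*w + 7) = w - 1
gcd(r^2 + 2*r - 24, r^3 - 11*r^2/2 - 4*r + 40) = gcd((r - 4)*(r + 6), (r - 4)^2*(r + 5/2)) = r - 4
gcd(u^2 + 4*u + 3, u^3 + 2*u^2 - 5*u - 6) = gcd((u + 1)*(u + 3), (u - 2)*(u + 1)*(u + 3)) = u^2 + 4*u + 3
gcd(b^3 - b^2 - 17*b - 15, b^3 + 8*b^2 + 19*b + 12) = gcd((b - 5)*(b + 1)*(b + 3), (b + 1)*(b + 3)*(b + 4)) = b^2 + 4*b + 3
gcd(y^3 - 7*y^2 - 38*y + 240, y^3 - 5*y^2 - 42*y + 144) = y^2 - 2*y - 48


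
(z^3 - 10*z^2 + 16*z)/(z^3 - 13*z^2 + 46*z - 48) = z/(z - 3)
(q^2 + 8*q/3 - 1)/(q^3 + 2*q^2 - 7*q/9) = 3*(q + 3)/(q*(3*q + 7))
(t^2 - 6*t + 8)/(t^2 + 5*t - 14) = (t - 4)/(t + 7)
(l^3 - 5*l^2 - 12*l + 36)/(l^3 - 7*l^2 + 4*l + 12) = (l + 3)/(l + 1)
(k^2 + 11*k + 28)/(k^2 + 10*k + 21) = (k + 4)/(k + 3)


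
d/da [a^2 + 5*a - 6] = 2*a + 5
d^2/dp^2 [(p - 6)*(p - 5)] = 2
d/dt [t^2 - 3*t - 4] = 2*t - 3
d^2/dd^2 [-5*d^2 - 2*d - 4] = -10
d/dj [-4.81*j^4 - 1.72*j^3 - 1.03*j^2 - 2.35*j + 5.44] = -19.24*j^3 - 5.16*j^2 - 2.06*j - 2.35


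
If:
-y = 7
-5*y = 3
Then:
No Solution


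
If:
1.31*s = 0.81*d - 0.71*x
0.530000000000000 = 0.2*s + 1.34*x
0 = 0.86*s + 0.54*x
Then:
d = -0.06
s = -0.27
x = 0.44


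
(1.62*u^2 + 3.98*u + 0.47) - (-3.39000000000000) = 1.62*u^2 + 3.98*u + 3.86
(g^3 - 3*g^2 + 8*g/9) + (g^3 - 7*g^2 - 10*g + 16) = 2*g^3 - 10*g^2 - 82*g/9 + 16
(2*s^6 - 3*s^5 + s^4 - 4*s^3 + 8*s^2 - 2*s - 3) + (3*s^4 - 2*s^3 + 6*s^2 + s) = 2*s^6 - 3*s^5 + 4*s^4 - 6*s^3 + 14*s^2 - s - 3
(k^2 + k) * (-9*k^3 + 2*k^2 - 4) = -9*k^5 - 7*k^4 + 2*k^3 - 4*k^2 - 4*k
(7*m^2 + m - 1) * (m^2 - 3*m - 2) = 7*m^4 - 20*m^3 - 18*m^2 + m + 2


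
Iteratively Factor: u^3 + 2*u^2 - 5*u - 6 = (u - 2)*(u^2 + 4*u + 3) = (u - 2)*(u + 1)*(u + 3)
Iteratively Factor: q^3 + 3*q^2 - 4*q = (q + 4)*(q^2 - q) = q*(q + 4)*(q - 1)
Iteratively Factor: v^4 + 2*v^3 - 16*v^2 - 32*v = (v + 2)*(v^3 - 16*v) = (v + 2)*(v + 4)*(v^2 - 4*v) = v*(v + 2)*(v + 4)*(v - 4)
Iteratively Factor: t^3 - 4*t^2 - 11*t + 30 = (t - 2)*(t^2 - 2*t - 15) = (t - 5)*(t - 2)*(t + 3)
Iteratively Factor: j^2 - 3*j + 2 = (j - 2)*(j - 1)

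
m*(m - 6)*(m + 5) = m^3 - m^2 - 30*m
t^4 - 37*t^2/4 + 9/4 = (t - 3)*(t - 1/2)*(t + 1/2)*(t + 3)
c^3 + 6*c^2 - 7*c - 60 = (c - 3)*(c + 4)*(c + 5)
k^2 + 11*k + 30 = (k + 5)*(k + 6)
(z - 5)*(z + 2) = z^2 - 3*z - 10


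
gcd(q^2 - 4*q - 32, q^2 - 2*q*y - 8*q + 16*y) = q - 8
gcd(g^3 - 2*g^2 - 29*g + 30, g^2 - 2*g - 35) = g + 5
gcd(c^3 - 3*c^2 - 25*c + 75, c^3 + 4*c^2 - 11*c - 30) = c^2 + 2*c - 15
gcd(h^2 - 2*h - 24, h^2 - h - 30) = h - 6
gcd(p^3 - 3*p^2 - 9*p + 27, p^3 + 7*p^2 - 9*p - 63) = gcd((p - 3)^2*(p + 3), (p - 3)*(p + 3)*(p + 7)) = p^2 - 9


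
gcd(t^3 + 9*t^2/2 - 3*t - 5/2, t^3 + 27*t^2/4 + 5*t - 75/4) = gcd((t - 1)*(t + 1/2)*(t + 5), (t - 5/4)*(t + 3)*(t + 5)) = t + 5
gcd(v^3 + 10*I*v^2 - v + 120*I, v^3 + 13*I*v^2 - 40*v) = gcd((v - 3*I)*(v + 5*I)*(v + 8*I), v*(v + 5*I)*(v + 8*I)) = v^2 + 13*I*v - 40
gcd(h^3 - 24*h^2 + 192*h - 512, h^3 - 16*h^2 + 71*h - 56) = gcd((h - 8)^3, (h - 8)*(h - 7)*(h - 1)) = h - 8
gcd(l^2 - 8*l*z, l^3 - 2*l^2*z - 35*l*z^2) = l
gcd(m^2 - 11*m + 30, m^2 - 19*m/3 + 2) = m - 6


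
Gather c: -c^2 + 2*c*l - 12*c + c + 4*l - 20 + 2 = -c^2 + c*(2*l - 11) + 4*l - 18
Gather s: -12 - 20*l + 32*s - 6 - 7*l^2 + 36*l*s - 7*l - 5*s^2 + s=-7*l^2 - 27*l - 5*s^2 + s*(36*l + 33) - 18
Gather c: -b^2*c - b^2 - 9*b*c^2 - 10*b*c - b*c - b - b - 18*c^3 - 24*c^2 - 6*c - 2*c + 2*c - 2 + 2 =-b^2 - 2*b - 18*c^3 + c^2*(-9*b - 24) + c*(-b^2 - 11*b - 6)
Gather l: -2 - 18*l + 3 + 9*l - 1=-9*l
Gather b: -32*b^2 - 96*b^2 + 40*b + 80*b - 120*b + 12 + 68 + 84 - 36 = 128 - 128*b^2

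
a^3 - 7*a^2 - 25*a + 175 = (a - 7)*(a - 5)*(a + 5)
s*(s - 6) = s^2 - 6*s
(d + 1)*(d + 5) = d^2 + 6*d + 5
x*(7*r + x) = 7*r*x + x^2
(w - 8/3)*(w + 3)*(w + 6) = w^3 + 19*w^2/3 - 6*w - 48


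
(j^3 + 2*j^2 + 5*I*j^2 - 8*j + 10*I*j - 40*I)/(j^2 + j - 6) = (j^2 + j*(4 + 5*I) + 20*I)/(j + 3)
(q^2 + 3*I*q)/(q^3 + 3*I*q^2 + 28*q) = (q + 3*I)/(q^2 + 3*I*q + 28)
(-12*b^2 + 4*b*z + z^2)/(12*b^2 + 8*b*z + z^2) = (-2*b + z)/(2*b + z)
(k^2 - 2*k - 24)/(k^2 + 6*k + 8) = (k - 6)/(k + 2)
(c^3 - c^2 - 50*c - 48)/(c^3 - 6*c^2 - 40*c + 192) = (c + 1)/(c - 4)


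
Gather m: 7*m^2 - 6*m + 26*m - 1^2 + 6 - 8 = 7*m^2 + 20*m - 3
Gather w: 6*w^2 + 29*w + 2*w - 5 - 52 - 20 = 6*w^2 + 31*w - 77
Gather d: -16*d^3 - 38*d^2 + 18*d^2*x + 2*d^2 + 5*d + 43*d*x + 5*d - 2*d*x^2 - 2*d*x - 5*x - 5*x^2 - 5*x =-16*d^3 + d^2*(18*x - 36) + d*(-2*x^2 + 41*x + 10) - 5*x^2 - 10*x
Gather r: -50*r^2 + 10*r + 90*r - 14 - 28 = -50*r^2 + 100*r - 42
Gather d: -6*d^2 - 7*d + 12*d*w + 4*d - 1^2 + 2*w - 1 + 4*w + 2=-6*d^2 + d*(12*w - 3) + 6*w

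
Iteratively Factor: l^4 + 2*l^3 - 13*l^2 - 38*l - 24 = (l - 4)*(l^3 + 6*l^2 + 11*l + 6) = (l - 4)*(l + 2)*(l^2 + 4*l + 3) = (l - 4)*(l + 1)*(l + 2)*(l + 3)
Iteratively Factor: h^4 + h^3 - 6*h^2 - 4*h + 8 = (h + 2)*(h^3 - h^2 - 4*h + 4) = (h - 2)*(h + 2)*(h^2 + h - 2) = (h - 2)*(h - 1)*(h + 2)*(h + 2)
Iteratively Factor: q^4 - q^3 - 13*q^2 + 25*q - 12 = (q - 1)*(q^3 - 13*q + 12) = (q - 3)*(q - 1)*(q^2 + 3*q - 4) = (q - 3)*(q - 1)*(q + 4)*(q - 1)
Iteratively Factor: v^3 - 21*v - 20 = (v - 5)*(v^2 + 5*v + 4) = (v - 5)*(v + 1)*(v + 4)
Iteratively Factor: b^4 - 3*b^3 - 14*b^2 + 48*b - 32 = (b + 4)*(b^3 - 7*b^2 + 14*b - 8) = (b - 2)*(b + 4)*(b^2 - 5*b + 4) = (b - 2)*(b - 1)*(b + 4)*(b - 4)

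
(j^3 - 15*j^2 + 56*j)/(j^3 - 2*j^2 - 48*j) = (j - 7)/(j + 6)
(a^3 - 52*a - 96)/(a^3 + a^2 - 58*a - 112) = (a + 6)/(a + 7)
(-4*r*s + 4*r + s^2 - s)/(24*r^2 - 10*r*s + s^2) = (1 - s)/(6*r - s)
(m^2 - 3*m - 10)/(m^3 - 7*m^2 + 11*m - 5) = (m + 2)/(m^2 - 2*m + 1)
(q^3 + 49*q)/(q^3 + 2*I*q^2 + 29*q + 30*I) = q*(q^2 + 49)/(q^3 + 2*I*q^2 + 29*q + 30*I)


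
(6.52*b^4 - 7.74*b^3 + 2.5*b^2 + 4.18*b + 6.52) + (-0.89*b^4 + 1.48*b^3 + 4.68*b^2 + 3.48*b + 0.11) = 5.63*b^4 - 6.26*b^3 + 7.18*b^2 + 7.66*b + 6.63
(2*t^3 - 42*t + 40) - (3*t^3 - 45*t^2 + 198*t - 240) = -t^3 + 45*t^2 - 240*t + 280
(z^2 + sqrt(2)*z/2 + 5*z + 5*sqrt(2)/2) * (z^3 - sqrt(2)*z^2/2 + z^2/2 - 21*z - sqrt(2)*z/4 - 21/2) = z^5 + 11*z^4/2 - 19*z^3 - 473*z^2/4 - 21*sqrt(2)*z^2/2 - 231*sqrt(2)*z/4 - 215*z/4 - 105*sqrt(2)/4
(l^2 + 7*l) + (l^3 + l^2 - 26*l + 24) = l^3 + 2*l^2 - 19*l + 24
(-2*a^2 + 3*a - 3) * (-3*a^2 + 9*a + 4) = 6*a^4 - 27*a^3 + 28*a^2 - 15*a - 12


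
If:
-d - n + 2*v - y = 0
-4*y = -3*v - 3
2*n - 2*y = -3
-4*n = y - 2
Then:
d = 17/30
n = 1/10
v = 17/15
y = 8/5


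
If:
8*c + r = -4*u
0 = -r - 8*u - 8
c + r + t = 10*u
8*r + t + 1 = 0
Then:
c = 37/93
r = 152/93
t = -1309/93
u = -112/93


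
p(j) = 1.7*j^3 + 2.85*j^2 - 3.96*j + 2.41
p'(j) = 5.1*j^2 + 5.7*j - 3.96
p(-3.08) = -8.03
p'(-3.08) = 26.86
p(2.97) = 60.33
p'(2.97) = 57.96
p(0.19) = 1.77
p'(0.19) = -2.69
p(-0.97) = 7.38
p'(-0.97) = -4.69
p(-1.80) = 8.86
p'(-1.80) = 2.30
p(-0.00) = 2.41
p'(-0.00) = -3.96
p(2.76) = 48.93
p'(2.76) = 50.62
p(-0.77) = 6.37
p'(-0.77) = -5.33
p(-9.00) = -970.40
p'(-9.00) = 357.84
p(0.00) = 2.41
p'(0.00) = -3.96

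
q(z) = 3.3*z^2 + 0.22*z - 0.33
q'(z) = 6.6*z + 0.22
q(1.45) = 6.93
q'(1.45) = 9.79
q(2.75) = 25.23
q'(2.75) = 18.37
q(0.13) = -0.25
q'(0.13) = 1.08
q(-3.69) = 43.79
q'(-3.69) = -24.13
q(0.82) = 2.07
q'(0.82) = 5.63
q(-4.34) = 60.87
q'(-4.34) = -28.42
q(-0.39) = 0.09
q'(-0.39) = -2.35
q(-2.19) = 15.02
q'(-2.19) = -14.23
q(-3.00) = 28.71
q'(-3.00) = -19.58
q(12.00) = 477.51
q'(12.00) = 79.42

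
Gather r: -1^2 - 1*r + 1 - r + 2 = 2 - 2*r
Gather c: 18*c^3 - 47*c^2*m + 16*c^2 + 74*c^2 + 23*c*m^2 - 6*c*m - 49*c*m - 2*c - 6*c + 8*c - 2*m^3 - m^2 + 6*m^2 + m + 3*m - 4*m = 18*c^3 + c^2*(90 - 47*m) + c*(23*m^2 - 55*m) - 2*m^3 + 5*m^2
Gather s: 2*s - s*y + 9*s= s*(11 - y)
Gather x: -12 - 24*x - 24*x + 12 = -48*x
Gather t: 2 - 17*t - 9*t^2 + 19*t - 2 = -9*t^2 + 2*t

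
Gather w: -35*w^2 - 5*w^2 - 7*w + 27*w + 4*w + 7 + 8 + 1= -40*w^2 + 24*w + 16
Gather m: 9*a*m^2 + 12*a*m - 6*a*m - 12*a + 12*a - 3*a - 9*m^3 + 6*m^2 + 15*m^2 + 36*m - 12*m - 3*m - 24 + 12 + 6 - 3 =-3*a - 9*m^3 + m^2*(9*a + 21) + m*(6*a + 21) - 9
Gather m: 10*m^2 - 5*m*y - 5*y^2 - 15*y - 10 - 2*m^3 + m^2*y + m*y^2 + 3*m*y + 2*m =-2*m^3 + m^2*(y + 10) + m*(y^2 - 2*y + 2) - 5*y^2 - 15*y - 10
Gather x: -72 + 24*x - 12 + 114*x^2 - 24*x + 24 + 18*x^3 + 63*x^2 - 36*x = 18*x^3 + 177*x^2 - 36*x - 60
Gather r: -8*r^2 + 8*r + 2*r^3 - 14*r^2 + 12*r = 2*r^3 - 22*r^2 + 20*r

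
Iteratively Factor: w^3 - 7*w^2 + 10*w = (w - 5)*(w^2 - 2*w) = w*(w - 5)*(w - 2)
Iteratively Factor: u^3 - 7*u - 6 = (u + 1)*(u^2 - u - 6) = (u - 3)*(u + 1)*(u + 2)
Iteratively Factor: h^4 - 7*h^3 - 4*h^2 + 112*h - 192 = (h + 4)*(h^3 - 11*h^2 + 40*h - 48) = (h - 4)*(h + 4)*(h^2 - 7*h + 12) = (h - 4)^2*(h + 4)*(h - 3)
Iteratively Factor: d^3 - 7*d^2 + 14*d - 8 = (d - 4)*(d^2 - 3*d + 2) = (d - 4)*(d - 1)*(d - 2)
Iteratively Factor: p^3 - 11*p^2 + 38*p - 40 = (p - 2)*(p^2 - 9*p + 20) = (p - 5)*(p - 2)*(p - 4)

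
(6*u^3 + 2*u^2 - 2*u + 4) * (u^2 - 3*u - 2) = 6*u^5 - 16*u^4 - 20*u^3 + 6*u^2 - 8*u - 8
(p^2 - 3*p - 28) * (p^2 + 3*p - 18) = p^4 - 55*p^2 - 30*p + 504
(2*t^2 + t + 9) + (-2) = 2*t^2 + t + 7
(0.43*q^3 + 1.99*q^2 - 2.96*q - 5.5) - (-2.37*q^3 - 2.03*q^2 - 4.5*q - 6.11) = 2.8*q^3 + 4.02*q^2 + 1.54*q + 0.61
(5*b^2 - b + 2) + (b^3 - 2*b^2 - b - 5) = b^3 + 3*b^2 - 2*b - 3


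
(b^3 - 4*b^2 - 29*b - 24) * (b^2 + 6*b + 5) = b^5 + 2*b^4 - 48*b^3 - 218*b^2 - 289*b - 120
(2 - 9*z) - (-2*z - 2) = 4 - 7*z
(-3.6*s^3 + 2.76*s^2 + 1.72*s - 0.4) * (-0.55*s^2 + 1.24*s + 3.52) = 1.98*s^5 - 5.982*s^4 - 10.1956*s^3 + 12.068*s^2 + 5.5584*s - 1.408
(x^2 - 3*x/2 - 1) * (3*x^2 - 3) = 3*x^4 - 9*x^3/2 - 6*x^2 + 9*x/2 + 3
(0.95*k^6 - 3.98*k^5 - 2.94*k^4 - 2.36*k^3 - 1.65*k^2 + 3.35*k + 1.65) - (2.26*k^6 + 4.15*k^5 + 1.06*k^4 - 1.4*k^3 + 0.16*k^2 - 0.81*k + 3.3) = -1.31*k^6 - 8.13*k^5 - 4.0*k^4 - 0.96*k^3 - 1.81*k^2 + 4.16*k - 1.65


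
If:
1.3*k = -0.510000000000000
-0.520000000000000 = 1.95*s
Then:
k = -0.39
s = -0.27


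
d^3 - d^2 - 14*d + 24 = (d - 3)*(d - 2)*(d + 4)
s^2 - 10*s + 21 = (s - 7)*(s - 3)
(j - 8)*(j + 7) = j^2 - j - 56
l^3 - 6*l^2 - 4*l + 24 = (l - 6)*(l - 2)*(l + 2)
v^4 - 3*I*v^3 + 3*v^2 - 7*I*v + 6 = (v - 3*I)*(v - 2*I)*(v + I)^2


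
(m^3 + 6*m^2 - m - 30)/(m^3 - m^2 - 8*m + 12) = (m + 5)/(m - 2)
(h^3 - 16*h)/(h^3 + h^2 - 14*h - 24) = h*(h + 4)/(h^2 + 5*h + 6)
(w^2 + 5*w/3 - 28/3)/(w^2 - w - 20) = (w - 7/3)/(w - 5)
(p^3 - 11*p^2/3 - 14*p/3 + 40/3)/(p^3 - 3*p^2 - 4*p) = (3*p^2 + p - 10)/(3*p*(p + 1))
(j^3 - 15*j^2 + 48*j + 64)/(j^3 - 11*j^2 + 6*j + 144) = (j^2 - 7*j - 8)/(j^2 - 3*j - 18)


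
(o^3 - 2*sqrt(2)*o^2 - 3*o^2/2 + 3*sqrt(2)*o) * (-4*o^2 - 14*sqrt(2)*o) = -4*o^5 - 6*sqrt(2)*o^4 + 6*o^4 + 9*sqrt(2)*o^3 + 56*o^3 - 84*o^2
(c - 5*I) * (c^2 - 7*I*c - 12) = c^3 - 12*I*c^2 - 47*c + 60*I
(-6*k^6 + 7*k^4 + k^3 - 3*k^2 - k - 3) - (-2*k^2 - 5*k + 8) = -6*k^6 + 7*k^4 + k^3 - k^2 + 4*k - 11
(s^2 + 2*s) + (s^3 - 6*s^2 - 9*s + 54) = s^3 - 5*s^2 - 7*s + 54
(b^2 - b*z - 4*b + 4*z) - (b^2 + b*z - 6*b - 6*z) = -2*b*z + 2*b + 10*z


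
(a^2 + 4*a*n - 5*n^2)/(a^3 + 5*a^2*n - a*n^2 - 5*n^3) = 1/(a + n)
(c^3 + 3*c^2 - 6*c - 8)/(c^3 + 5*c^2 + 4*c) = (c - 2)/c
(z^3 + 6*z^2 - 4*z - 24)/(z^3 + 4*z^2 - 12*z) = (z + 2)/z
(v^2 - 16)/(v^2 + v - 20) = (v + 4)/(v + 5)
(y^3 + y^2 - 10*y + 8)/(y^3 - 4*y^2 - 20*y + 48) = (y - 1)/(y - 6)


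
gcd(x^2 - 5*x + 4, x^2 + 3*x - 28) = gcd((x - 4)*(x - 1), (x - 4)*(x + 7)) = x - 4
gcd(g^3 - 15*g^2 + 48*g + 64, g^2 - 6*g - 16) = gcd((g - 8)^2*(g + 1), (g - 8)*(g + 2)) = g - 8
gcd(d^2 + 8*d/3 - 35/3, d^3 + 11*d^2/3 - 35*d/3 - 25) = d + 5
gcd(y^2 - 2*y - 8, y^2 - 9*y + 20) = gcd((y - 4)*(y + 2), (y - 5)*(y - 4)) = y - 4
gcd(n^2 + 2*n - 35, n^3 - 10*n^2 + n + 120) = n - 5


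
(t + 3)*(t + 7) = t^2 + 10*t + 21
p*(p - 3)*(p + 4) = p^3 + p^2 - 12*p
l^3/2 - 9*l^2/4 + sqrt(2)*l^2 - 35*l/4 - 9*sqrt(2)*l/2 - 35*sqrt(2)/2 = (l/2 + sqrt(2))*(l - 7)*(l + 5/2)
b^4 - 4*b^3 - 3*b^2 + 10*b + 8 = (b - 4)*(b - 2)*(b + 1)^2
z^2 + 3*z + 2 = (z + 1)*(z + 2)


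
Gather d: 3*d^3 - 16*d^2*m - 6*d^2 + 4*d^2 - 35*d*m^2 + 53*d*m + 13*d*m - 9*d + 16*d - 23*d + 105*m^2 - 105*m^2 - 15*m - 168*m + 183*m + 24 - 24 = 3*d^3 + d^2*(-16*m - 2) + d*(-35*m^2 + 66*m - 16)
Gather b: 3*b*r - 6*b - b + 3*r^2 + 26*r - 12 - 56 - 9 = b*(3*r - 7) + 3*r^2 + 26*r - 77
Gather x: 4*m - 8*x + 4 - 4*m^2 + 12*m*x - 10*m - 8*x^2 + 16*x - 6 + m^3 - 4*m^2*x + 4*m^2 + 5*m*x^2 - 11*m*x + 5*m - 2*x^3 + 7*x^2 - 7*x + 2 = m^3 - m - 2*x^3 + x^2*(5*m - 1) + x*(-4*m^2 + m + 1)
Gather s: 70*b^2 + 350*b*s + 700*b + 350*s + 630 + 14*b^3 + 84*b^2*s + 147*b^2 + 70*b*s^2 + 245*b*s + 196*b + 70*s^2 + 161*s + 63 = 14*b^3 + 217*b^2 + 896*b + s^2*(70*b + 70) + s*(84*b^2 + 595*b + 511) + 693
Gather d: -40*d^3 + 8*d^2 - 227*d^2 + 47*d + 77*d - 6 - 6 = -40*d^3 - 219*d^2 + 124*d - 12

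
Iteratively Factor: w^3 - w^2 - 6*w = (w + 2)*(w^2 - 3*w) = (w - 3)*(w + 2)*(w)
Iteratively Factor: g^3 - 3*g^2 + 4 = (g + 1)*(g^2 - 4*g + 4) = (g - 2)*(g + 1)*(g - 2)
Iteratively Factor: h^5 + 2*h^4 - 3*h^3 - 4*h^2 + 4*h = (h + 2)*(h^4 - 3*h^2 + 2*h) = (h + 2)^2*(h^3 - 2*h^2 + h) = (h - 1)*(h + 2)^2*(h^2 - h) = (h - 1)^2*(h + 2)^2*(h)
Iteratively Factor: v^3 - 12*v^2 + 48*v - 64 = (v - 4)*(v^2 - 8*v + 16) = (v - 4)^2*(v - 4)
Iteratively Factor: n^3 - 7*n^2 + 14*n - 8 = (n - 4)*(n^2 - 3*n + 2) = (n - 4)*(n - 1)*(n - 2)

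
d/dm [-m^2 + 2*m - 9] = 2 - 2*m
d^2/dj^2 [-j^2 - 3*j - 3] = -2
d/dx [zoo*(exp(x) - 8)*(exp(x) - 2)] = zoo*(exp(x) - 5)*exp(x)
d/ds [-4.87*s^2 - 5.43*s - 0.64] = -9.74*s - 5.43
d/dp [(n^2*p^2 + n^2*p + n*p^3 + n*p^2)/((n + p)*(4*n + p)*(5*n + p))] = n*(40*n^2*p + 20*n^2 + 9*n*p^2 - p^2)/(400*n^4 + 360*n^3*p + 121*n^2*p^2 + 18*n*p^3 + p^4)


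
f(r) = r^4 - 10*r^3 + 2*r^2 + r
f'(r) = 4*r^3 - 30*r^2 + 4*r + 1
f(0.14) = 0.15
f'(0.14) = 0.98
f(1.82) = -40.87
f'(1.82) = -66.98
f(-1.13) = 17.48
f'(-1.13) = -47.60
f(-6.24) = 4017.48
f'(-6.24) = -2163.97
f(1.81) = -40.20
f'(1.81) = -66.32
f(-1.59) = 50.05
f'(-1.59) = -97.28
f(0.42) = 0.06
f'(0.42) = -2.32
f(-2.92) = 335.80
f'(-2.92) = -366.06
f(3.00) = -168.00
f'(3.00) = -149.00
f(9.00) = -558.00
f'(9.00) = 523.00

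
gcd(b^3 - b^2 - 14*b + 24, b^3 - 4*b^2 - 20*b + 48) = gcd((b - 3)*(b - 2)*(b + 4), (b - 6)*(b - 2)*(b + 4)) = b^2 + 2*b - 8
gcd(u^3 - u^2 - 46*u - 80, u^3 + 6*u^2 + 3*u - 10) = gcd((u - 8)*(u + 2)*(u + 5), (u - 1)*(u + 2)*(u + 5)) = u^2 + 7*u + 10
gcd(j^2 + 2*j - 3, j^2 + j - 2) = j - 1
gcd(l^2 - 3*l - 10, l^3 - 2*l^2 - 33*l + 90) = l - 5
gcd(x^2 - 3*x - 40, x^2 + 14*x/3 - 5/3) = x + 5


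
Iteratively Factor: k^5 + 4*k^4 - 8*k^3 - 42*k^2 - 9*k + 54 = (k + 3)*(k^4 + k^3 - 11*k^2 - 9*k + 18) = (k + 3)^2*(k^3 - 2*k^2 - 5*k + 6) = (k + 2)*(k + 3)^2*(k^2 - 4*k + 3) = (k - 3)*(k + 2)*(k + 3)^2*(k - 1)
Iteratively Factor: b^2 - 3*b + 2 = (b - 2)*(b - 1)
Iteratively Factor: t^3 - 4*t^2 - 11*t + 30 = (t + 3)*(t^2 - 7*t + 10) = (t - 5)*(t + 3)*(t - 2)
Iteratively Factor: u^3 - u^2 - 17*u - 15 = (u - 5)*(u^2 + 4*u + 3) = (u - 5)*(u + 1)*(u + 3)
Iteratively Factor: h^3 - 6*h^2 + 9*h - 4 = (h - 1)*(h^2 - 5*h + 4) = (h - 4)*(h - 1)*(h - 1)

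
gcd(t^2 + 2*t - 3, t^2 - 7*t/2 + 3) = 1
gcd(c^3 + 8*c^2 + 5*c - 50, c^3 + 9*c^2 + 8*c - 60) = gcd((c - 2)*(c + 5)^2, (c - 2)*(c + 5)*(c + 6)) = c^2 + 3*c - 10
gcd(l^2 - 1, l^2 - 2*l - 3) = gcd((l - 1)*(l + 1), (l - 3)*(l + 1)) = l + 1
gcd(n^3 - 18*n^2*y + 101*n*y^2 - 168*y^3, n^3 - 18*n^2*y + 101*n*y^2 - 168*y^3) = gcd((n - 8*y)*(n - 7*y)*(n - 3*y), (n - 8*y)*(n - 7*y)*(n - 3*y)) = -n^3 + 18*n^2*y - 101*n*y^2 + 168*y^3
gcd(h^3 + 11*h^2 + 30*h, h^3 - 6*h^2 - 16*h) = h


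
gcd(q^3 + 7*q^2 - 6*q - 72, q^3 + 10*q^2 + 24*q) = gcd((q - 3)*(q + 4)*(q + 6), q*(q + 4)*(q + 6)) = q^2 + 10*q + 24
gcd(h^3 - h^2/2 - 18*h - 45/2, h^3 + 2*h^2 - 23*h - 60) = h^2 - 2*h - 15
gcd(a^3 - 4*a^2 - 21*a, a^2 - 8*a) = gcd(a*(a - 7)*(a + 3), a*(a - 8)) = a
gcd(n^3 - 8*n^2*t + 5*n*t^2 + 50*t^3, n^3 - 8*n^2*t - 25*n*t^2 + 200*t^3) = -n + 5*t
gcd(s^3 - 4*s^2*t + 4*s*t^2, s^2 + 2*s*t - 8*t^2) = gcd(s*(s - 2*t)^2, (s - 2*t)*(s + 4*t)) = s - 2*t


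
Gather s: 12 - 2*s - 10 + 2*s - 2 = 0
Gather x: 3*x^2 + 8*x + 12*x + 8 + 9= 3*x^2 + 20*x + 17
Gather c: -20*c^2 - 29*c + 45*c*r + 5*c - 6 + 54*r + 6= -20*c^2 + c*(45*r - 24) + 54*r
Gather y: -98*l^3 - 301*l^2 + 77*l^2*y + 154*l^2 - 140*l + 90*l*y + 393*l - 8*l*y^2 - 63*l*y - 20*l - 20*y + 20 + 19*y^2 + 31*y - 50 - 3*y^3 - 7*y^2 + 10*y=-98*l^3 - 147*l^2 + 233*l - 3*y^3 + y^2*(12 - 8*l) + y*(77*l^2 + 27*l + 21) - 30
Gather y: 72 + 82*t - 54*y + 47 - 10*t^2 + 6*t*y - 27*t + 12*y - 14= -10*t^2 + 55*t + y*(6*t - 42) + 105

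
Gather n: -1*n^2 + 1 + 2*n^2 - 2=n^2 - 1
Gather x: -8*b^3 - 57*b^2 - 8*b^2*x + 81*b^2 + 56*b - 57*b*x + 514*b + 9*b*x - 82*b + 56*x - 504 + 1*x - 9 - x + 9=-8*b^3 + 24*b^2 + 488*b + x*(-8*b^2 - 48*b + 56) - 504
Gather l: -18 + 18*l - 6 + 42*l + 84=60*l + 60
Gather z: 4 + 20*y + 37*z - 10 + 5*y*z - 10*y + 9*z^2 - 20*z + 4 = 10*y + 9*z^2 + z*(5*y + 17) - 2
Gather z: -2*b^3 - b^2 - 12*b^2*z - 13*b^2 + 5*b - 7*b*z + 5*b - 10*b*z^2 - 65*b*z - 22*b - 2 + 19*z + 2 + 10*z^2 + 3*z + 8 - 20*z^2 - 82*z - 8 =-2*b^3 - 14*b^2 - 12*b + z^2*(-10*b - 10) + z*(-12*b^2 - 72*b - 60)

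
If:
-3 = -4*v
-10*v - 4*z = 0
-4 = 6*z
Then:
No Solution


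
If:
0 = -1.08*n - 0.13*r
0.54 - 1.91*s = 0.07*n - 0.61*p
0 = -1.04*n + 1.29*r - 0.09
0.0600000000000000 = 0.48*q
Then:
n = -0.01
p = 3.13114754098361*s - 0.886124351620252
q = 0.12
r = 0.06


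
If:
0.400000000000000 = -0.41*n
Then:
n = -0.98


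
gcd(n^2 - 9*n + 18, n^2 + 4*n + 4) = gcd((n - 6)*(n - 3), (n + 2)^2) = 1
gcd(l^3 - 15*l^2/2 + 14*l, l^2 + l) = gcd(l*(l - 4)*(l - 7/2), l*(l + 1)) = l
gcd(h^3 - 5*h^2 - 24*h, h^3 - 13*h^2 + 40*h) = h^2 - 8*h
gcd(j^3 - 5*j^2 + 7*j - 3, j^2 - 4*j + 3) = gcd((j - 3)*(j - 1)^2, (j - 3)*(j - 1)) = j^2 - 4*j + 3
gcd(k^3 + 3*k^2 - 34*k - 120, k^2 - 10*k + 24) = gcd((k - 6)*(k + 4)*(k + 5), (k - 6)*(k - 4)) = k - 6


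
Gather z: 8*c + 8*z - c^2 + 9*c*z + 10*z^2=-c^2 + 8*c + 10*z^2 + z*(9*c + 8)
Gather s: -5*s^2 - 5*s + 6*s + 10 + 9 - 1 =-5*s^2 + s + 18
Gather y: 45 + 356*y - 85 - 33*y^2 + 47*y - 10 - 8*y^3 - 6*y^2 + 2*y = -8*y^3 - 39*y^2 + 405*y - 50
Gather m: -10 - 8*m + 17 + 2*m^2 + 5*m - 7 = 2*m^2 - 3*m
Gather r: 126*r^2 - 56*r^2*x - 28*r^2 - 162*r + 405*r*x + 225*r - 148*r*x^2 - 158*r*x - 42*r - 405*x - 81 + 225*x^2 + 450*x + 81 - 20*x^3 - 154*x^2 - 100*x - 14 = r^2*(98 - 56*x) + r*(-148*x^2 + 247*x + 21) - 20*x^3 + 71*x^2 - 55*x - 14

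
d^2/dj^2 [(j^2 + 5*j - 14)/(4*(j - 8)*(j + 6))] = (7*j^3 + 102*j^2 + 804*j + 1096)/(2*(j^6 - 6*j^5 - 132*j^4 + 568*j^3 + 6336*j^2 - 13824*j - 110592))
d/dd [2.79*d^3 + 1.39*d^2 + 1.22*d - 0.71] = 8.37*d^2 + 2.78*d + 1.22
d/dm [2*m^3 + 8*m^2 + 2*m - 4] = 6*m^2 + 16*m + 2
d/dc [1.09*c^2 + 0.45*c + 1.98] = 2.18*c + 0.45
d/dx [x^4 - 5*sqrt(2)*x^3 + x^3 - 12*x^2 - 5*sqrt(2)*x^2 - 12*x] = 4*x^3 - 15*sqrt(2)*x^2 + 3*x^2 - 24*x - 10*sqrt(2)*x - 12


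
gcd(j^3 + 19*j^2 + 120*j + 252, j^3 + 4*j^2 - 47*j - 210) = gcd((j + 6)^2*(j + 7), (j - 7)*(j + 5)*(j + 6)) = j + 6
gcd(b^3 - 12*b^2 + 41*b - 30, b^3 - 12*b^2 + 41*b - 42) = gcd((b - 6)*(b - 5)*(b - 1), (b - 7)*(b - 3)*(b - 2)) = 1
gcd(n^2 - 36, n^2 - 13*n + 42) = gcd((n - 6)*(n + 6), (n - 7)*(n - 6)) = n - 6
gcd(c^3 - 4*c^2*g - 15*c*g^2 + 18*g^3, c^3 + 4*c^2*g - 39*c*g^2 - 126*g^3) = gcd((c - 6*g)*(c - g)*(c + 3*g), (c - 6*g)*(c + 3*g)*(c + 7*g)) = c^2 - 3*c*g - 18*g^2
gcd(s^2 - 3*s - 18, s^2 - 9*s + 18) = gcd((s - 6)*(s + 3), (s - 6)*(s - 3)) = s - 6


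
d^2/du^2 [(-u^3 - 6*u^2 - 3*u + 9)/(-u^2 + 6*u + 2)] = 2*(77*u^3 + 45*u^2 + 192*u - 354)/(u^6 - 18*u^5 + 102*u^4 - 144*u^3 - 204*u^2 - 72*u - 8)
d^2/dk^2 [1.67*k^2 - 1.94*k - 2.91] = 3.34000000000000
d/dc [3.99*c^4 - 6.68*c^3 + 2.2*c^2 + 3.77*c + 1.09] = 15.96*c^3 - 20.04*c^2 + 4.4*c + 3.77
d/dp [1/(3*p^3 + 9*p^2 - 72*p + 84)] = (-p^2 - 2*p + 8)/(p^3 + 3*p^2 - 24*p + 28)^2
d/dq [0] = 0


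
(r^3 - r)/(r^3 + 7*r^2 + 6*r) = (r - 1)/(r + 6)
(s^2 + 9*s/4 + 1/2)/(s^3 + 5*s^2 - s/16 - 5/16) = 4*(s + 2)/(4*s^2 + 19*s - 5)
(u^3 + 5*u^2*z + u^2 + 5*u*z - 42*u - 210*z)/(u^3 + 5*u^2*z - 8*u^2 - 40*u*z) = (u^2 + u - 42)/(u*(u - 8))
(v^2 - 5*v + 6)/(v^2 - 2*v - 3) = (v - 2)/(v + 1)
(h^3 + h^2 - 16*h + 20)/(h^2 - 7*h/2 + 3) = 2*(h^2 + 3*h - 10)/(2*h - 3)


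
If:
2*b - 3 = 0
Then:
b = 3/2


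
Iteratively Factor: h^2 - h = (h)*(h - 1)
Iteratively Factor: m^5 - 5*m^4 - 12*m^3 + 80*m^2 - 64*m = (m - 4)*(m^4 - m^3 - 16*m^2 + 16*m) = (m - 4)*(m - 1)*(m^3 - 16*m) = m*(m - 4)*(m - 1)*(m^2 - 16) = m*(m - 4)*(m - 1)*(m + 4)*(m - 4)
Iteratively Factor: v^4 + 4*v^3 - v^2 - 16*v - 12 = (v + 2)*(v^3 + 2*v^2 - 5*v - 6) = (v + 2)*(v + 3)*(v^2 - v - 2) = (v + 1)*(v + 2)*(v + 3)*(v - 2)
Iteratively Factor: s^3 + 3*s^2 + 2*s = (s)*(s^2 + 3*s + 2) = s*(s + 1)*(s + 2)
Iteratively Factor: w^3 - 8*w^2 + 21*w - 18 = (w - 2)*(w^2 - 6*w + 9) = (w - 3)*(w - 2)*(w - 3)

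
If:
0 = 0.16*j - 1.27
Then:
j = 7.94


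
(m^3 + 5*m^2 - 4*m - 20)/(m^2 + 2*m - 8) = (m^2 + 7*m + 10)/(m + 4)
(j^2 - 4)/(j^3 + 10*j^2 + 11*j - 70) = (j + 2)/(j^2 + 12*j + 35)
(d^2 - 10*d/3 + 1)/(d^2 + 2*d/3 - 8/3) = (3*d^2 - 10*d + 3)/(3*d^2 + 2*d - 8)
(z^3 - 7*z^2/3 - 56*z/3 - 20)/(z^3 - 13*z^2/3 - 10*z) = (z + 2)/z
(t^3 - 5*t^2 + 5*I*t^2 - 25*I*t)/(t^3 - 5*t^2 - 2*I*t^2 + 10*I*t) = (t + 5*I)/(t - 2*I)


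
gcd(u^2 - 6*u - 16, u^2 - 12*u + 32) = u - 8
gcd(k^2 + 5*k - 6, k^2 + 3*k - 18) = k + 6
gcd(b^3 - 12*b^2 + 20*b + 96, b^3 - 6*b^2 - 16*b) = b^2 - 6*b - 16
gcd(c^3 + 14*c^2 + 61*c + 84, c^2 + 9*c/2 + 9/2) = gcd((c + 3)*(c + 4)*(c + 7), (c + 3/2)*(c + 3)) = c + 3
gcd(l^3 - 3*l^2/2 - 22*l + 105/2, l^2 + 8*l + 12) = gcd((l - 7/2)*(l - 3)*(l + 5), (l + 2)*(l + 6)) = 1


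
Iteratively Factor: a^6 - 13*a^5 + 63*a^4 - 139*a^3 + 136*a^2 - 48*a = (a - 4)*(a^5 - 9*a^4 + 27*a^3 - 31*a^2 + 12*a) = (a - 4)^2*(a^4 - 5*a^3 + 7*a^2 - 3*a) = (a - 4)^2*(a - 1)*(a^3 - 4*a^2 + 3*a) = (a - 4)^2*(a - 1)^2*(a^2 - 3*a) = (a - 4)^2*(a - 3)*(a - 1)^2*(a)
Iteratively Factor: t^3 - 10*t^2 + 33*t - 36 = (t - 4)*(t^2 - 6*t + 9) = (t - 4)*(t - 3)*(t - 3)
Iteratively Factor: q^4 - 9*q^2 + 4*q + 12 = (q + 3)*(q^3 - 3*q^2 + 4) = (q - 2)*(q + 3)*(q^2 - q - 2) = (q - 2)^2*(q + 3)*(q + 1)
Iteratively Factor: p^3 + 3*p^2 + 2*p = (p)*(p^2 + 3*p + 2) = p*(p + 2)*(p + 1)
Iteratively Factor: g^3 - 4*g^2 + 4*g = (g - 2)*(g^2 - 2*g) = (g - 2)^2*(g)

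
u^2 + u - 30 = (u - 5)*(u + 6)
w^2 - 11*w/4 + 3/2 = (w - 2)*(w - 3/4)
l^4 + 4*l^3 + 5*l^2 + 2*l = l*(l + 1)^2*(l + 2)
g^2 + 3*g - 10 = (g - 2)*(g + 5)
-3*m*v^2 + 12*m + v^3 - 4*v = (-3*m + v)*(v - 2)*(v + 2)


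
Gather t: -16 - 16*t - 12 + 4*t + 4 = -12*t - 24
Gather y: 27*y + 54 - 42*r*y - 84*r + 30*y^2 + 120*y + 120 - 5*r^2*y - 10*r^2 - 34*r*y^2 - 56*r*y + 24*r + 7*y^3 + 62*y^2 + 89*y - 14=-10*r^2 - 60*r + 7*y^3 + y^2*(92 - 34*r) + y*(-5*r^2 - 98*r + 236) + 160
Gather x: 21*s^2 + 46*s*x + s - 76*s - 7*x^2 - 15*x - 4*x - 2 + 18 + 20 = 21*s^2 - 75*s - 7*x^2 + x*(46*s - 19) + 36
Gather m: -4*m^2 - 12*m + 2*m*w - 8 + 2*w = -4*m^2 + m*(2*w - 12) + 2*w - 8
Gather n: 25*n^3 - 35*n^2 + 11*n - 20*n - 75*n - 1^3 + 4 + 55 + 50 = 25*n^3 - 35*n^2 - 84*n + 108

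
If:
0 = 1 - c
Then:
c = 1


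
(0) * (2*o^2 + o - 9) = 0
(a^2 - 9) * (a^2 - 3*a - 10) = a^4 - 3*a^3 - 19*a^2 + 27*a + 90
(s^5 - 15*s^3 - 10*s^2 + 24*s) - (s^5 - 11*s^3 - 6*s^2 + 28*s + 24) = -4*s^3 - 4*s^2 - 4*s - 24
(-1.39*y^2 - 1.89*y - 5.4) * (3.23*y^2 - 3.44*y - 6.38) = -4.4897*y^4 - 1.3231*y^3 - 2.0722*y^2 + 30.6342*y + 34.452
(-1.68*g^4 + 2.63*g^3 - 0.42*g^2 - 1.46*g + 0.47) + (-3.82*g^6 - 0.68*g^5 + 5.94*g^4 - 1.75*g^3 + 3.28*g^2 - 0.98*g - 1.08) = -3.82*g^6 - 0.68*g^5 + 4.26*g^4 + 0.88*g^3 + 2.86*g^2 - 2.44*g - 0.61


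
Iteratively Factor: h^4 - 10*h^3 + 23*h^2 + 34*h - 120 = (h - 5)*(h^3 - 5*h^2 - 2*h + 24) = (h - 5)*(h - 4)*(h^2 - h - 6) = (h - 5)*(h - 4)*(h - 3)*(h + 2)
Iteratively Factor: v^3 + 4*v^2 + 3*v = (v)*(v^2 + 4*v + 3) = v*(v + 3)*(v + 1)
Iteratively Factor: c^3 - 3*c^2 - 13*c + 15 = (c + 3)*(c^2 - 6*c + 5) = (c - 1)*(c + 3)*(c - 5)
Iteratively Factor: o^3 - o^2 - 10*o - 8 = (o - 4)*(o^2 + 3*o + 2) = (o - 4)*(o + 1)*(o + 2)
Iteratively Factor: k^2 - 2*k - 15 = (k - 5)*(k + 3)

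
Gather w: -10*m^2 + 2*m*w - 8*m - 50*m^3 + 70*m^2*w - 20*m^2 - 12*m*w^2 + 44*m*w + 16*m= -50*m^3 - 30*m^2 - 12*m*w^2 + 8*m + w*(70*m^2 + 46*m)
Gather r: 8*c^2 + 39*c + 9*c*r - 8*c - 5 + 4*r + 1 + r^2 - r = 8*c^2 + 31*c + r^2 + r*(9*c + 3) - 4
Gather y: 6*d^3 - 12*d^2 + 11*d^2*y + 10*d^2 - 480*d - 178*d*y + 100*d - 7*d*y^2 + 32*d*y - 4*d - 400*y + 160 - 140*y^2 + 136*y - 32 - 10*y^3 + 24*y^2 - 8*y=6*d^3 - 2*d^2 - 384*d - 10*y^3 + y^2*(-7*d - 116) + y*(11*d^2 - 146*d - 272) + 128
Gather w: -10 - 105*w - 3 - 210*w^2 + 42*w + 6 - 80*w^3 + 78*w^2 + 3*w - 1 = -80*w^3 - 132*w^2 - 60*w - 8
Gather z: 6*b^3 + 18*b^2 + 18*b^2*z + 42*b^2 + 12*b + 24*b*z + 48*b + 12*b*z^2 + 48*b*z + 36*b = 6*b^3 + 60*b^2 + 12*b*z^2 + 96*b + z*(18*b^2 + 72*b)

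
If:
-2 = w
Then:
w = -2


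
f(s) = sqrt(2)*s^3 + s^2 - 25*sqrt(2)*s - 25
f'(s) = 3*sqrt(2)*s^2 + 2*s - 25*sqrt(2)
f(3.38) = -78.47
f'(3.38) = 19.87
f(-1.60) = 28.34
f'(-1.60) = -27.69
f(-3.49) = 50.45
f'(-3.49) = 9.34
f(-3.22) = 52.00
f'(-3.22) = 2.19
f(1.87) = -78.37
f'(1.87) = -16.78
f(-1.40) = 22.58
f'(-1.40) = -29.84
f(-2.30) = 44.40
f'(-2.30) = -17.51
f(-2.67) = 49.61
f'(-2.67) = -10.45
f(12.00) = 2138.50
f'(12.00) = 599.58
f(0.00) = -25.00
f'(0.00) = -35.36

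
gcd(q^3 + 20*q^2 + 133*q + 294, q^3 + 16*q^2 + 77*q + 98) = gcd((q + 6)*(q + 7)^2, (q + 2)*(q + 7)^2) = q^2 + 14*q + 49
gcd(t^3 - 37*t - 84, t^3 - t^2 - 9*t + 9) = t + 3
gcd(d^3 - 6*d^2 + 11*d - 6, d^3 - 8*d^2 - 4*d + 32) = d - 2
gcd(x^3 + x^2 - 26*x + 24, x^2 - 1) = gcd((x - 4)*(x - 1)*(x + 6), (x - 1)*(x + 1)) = x - 1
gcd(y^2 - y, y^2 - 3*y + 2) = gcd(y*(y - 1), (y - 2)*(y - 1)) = y - 1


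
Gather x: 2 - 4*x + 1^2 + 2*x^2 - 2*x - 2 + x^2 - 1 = 3*x^2 - 6*x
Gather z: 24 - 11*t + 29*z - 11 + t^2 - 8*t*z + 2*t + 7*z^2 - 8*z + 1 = t^2 - 9*t + 7*z^2 + z*(21 - 8*t) + 14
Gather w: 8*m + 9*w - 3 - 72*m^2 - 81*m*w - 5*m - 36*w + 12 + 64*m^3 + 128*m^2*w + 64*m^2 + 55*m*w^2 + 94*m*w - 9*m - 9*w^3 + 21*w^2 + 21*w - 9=64*m^3 - 8*m^2 - 6*m - 9*w^3 + w^2*(55*m + 21) + w*(128*m^2 + 13*m - 6)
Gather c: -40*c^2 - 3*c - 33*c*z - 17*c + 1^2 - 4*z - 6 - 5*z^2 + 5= -40*c^2 + c*(-33*z - 20) - 5*z^2 - 4*z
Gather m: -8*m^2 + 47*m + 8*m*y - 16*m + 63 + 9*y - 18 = -8*m^2 + m*(8*y + 31) + 9*y + 45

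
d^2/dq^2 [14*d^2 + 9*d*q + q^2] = 2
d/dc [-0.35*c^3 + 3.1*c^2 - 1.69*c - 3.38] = -1.05*c^2 + 6.2*c - 1.69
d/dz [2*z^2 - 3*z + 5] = 4*z - 3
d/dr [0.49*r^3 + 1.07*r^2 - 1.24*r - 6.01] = 1.47*r^2 + 2.14*r - 1.24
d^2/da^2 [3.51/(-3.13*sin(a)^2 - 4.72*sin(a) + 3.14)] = (137.548476*sin(a)^4 + 155.566008*sin(a)^3 + 9.86239799999998*sin(a)^2 - 259.111008*sin(a) - 225.388332)/(3.13*sin(a)^2 + 4.72*sin(a) - 3.14)^3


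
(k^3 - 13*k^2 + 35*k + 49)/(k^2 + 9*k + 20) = (k^3 - 13*k^2 + 35*k + 49)/(k^2 + 9*k + 20)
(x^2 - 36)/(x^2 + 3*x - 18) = (x - 6)/(x - 3)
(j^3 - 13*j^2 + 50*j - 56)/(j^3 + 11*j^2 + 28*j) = (j^3 - 13*j^2 + 50*j - 56)/(j*(j^2 + 11*j + 28))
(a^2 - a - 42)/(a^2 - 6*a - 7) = (a + 6)/(a + 1)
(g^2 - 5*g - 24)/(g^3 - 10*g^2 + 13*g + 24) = (g + 3)/(g^2 - 2*g - 3)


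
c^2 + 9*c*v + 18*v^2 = (c + 3*v)*(c + 6*v)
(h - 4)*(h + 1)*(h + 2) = h^3 - h^2 - 10*h - 8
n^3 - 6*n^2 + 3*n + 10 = (n - 5)*(n - 2)*(n + 1)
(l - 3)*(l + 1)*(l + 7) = l^3 + 5*l^2 - 17*l - 21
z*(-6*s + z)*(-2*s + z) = 12*s^2*z - 8*s*z^2 + z^3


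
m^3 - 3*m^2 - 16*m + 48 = (m - 4)*(m - 3)*(m + 4)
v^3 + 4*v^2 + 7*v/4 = v*(v + 1/2)*(v + 7/2)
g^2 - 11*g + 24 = (g - 8)*(g - 3)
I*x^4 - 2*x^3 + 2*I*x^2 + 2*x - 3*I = (x - 1)*(x - I)*(x + 3*I)*(I*x + I)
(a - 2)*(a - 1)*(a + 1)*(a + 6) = a^4 + 4*a^3 - 13*a^2 - 4*a + 12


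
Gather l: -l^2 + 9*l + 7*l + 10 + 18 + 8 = -l^2 + 16*l + 36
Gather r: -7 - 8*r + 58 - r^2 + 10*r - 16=-r^2 + 2*r + 35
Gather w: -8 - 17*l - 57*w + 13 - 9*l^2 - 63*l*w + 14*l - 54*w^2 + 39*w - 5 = -9*l^2 - 3*l - 54*w^2 + w*(-63*l - 18)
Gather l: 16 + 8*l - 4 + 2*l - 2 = 10*l + 10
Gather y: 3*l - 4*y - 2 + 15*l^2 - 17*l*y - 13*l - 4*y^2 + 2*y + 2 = 15*l^2 - 10*l - 4*y^2 + y*(-17*l - 2)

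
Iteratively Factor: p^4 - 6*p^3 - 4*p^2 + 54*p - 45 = (p + 3)*(p^3 - 9*p^2 + 23*p - 15) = (p - 3)*(p + 3)*(p^2 - 6*p + 5) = (p - 5)*(p - 3)*(p + 3)*(p - 1)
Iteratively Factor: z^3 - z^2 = (z)*(z^2 - z) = z*(z - 1)*(z)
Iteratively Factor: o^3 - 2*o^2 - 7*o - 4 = (o + 1)*(o^2 - 3*o - 4) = (o + 1)^2*(o - 4)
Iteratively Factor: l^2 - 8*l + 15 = (l - 3)*(l - 5)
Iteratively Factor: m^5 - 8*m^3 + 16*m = (m - 2)*(m^4 + 2*m^3 - 4*m^2 - 8*m) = (m - 2)*(m + 2)*(m^3 - 4*m) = (m - 2)^2*(m + 2)*(m^2 + 2*m) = (m - 2)^2*(m + 2)^2*(m)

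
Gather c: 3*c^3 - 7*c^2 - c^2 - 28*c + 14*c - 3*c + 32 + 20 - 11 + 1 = 3*c^3 - 8*c^2 - 17*c + 42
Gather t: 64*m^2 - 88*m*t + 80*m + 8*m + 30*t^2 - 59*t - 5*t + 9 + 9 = 64*m^2 + 88*m + 30*t^2 + t*(-88*m - 64) + 18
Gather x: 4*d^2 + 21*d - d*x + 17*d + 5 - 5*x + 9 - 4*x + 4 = 4*d^2 + 38*d + x*(-d - 9) + 18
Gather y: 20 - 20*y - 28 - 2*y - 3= -22*y - 11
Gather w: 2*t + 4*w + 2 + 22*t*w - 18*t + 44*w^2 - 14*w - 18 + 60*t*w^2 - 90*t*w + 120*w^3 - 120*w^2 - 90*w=-16*t + 120*w^3 + w^2*(60*t - 76) + w*(-68*t - 100) - 16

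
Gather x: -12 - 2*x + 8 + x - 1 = -x - 5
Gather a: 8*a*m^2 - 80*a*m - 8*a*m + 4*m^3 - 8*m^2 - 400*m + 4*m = a*(8*m^2 - 88*m) + 4*m^3 - 8*m^2 - 396*m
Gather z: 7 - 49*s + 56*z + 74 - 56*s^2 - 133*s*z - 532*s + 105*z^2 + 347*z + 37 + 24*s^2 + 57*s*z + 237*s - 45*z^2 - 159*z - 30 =-32*s^2 - 344*s + 60*z^2 + z*(244 - 76*s) + 88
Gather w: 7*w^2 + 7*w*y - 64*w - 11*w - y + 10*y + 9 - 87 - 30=7*w^2 + w*(7*y - 75) + 9*y - 108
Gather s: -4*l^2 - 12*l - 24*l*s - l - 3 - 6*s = -4*l^2 - 13*l + s*(-24*l - 6) - 3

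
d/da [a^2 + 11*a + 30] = 2*a + 11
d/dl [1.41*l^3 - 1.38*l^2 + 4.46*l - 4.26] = 4.23*l^2 - 2.76*l + 4.46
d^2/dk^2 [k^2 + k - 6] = 2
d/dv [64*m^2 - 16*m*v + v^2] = -16*m + 2*v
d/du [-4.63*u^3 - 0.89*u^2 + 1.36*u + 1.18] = -13.89*u^2 - 1.78*u + 1.36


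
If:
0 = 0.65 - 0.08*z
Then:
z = 8.12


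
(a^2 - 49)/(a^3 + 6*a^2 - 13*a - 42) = (a - 7)/(a^2 - a - 6)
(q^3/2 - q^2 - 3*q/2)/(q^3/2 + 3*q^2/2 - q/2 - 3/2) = q*(q - 3)/(q^2 + 2*q - 3)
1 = 1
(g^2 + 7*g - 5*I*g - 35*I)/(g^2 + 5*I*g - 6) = (g^2 + g*(7 - 5*I) - 35*I)/(g^2 + 5*I*g - 6)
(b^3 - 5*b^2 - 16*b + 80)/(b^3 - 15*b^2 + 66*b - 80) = (b^2 - 16)/(b^2 - 10*b + 16)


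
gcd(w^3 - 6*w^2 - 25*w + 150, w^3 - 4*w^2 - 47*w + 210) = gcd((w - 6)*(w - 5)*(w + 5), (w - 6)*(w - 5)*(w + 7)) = w^2 - 11*w + 30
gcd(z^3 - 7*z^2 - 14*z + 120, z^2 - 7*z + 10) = z - 5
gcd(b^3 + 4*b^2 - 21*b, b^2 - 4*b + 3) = b - 3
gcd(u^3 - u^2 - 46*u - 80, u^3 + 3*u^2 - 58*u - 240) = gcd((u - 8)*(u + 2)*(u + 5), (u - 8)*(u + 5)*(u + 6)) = u^2 - 3*u - 40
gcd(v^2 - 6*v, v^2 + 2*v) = v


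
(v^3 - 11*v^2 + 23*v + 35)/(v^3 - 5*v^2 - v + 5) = (v - 7)/(v - 1)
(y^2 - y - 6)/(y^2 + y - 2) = (y - 3)/(y - 1)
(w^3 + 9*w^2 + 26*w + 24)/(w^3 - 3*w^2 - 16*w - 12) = (w^2 + 7*w + 12)/(w^2 - 5*w - 6)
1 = 1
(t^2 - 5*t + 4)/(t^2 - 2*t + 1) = (t - 4)/(t - 1)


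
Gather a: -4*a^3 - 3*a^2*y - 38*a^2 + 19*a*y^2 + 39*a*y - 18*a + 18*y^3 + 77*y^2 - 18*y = -4*a^3 + a^2*(-3*y - 38) + a*(19*y^2 + 39*y - 18) + 18*y^3 + 77*y^2 - 18*y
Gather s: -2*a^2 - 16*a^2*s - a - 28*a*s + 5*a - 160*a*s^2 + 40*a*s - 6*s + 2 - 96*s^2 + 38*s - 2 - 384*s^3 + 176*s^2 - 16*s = -2*a^2 + 4*a - 384*s^3 + s^2*(80 - 160*a) + s*(-16*a^2 + 12*a + 16)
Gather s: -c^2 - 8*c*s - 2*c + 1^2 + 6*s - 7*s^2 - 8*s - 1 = -c^2 - 2*c - 7*s^2 + s*(-8*c - 2)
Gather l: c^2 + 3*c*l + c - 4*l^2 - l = c^2 + c - 4*l^2 + l*(3*c - 1)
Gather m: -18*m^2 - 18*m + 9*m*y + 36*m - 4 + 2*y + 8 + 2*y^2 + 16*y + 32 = -18*m^2 + m*(9*y + 18) + 2*y^2 + 18*y + 36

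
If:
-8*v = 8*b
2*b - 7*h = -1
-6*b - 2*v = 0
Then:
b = 0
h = 1/7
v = 0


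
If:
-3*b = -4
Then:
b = 4/3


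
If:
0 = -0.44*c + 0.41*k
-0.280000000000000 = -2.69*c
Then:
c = 0.10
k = 0.11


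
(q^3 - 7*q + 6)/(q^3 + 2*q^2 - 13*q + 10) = (q + 3)/(q + 5)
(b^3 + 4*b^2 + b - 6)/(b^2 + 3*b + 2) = (b^2 + 2*b - 3)/(b + 1)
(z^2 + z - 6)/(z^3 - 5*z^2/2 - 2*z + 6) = 2*(z + 3)/(2*z^2 - z - 6)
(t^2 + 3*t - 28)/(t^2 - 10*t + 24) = (t + 7)/(t - 6)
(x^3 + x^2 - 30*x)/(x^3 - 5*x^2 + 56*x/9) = 9*(x^2 + x - 30)/(9*x^2 - 45*x + 56)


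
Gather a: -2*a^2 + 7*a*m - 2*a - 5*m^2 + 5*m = -2*a^2 + a*(7*m - 2) - 5*m^2 + 5*m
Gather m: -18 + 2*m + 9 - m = m - 9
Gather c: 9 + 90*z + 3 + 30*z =120*z + 12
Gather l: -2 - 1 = -3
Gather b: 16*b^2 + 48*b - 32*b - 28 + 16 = 16*b^2 + 16*b - 12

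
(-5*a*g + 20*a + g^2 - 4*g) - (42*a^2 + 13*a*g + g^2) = -42*a^2 - 18*a*g + 20*a - 4*g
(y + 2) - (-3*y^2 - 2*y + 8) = 3*y^2 + 3*y - 6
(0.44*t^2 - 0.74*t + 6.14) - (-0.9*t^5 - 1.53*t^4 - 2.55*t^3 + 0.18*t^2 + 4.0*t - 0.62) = 0.9*t^5 + 1.53*t^4 + 2.55*t^3 + 0.26*t^2 - 4.74*t + 6.76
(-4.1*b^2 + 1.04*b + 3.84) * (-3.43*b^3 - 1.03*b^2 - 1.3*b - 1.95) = 14.063*b^5 + 0.6558*b^4 - 8.9124*b^3 + 2.6878*b^2 - 7.02*b - 7.488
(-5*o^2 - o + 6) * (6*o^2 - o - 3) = -30*o^4 - o^3 + 52*o^2 - 3*o - 18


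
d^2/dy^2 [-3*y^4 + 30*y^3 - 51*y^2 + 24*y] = -36*y^2 + 180*y - 102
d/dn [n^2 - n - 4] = 2*n - 1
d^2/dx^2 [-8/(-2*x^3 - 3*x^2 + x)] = 16*(-3*x*(2*x + 1)*(2*x^2 + 3*x - 1) + (6*x^2 + 6*x - 1)^2)/(x^3*(2*x^2 + 3*x - 1)^3)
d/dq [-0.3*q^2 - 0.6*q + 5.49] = -0.6*q - 0.6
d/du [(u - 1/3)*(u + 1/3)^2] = (3*u + 1)*(9*u - 1)/9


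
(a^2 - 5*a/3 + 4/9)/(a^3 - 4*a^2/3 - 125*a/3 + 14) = (a - 4/3)/(a^2 - a - 42)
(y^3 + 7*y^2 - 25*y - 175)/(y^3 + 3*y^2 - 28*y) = (y^2 - 25)/(y*(y - 4))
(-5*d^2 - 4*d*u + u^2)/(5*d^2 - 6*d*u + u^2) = (d + u)/(-d + u)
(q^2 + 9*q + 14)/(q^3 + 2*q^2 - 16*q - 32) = (q + 7)/(q^2 - 16)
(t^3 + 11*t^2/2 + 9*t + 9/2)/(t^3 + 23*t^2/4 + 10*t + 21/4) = 2*(2*t + 3)/(4*t + 7)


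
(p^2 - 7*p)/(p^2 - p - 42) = p/(p + 6)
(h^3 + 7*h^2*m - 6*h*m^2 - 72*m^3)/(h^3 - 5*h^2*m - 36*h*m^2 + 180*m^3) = (h^2 + h*m - 12*m^2)/(h^2 - 11*h*m + 30*m^2)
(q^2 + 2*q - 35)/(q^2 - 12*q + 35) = (q + 7)/(q - 7)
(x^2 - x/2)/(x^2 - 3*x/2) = (2*x - 1)/(2*x - 3)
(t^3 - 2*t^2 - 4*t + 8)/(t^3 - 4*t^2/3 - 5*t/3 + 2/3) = 3*(t^2 - 4)/(3*t^2 + 2*t - 1)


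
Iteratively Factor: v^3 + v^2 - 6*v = (v - 2)*(v^2 + 3*v) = (v - 2)*(v + 3)*(v)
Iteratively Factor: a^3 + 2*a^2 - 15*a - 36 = (a + 3)*(a^2 - a - 12) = (a - 4)*(a + 3)*(a + 3)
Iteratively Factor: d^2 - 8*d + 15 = (d - 5)*(d - 3)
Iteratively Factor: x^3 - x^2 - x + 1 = (x - 1)*(x^2 - 1) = (x - 1)^2*(x + 1)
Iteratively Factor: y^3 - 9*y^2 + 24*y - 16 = (y - 4)*(y^2 - 5*y + 4) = (y - 4)^2*(y - 1)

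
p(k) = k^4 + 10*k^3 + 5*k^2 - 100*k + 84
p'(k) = 4*k^3 + 30*k^2 + 10*k - 100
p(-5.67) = 22.45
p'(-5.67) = 78.63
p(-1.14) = 191.37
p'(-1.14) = -78.34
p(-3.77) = 198.24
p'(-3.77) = 74.36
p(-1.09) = 187.40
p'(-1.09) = -80.44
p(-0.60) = 143.77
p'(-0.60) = -96.06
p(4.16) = 773.92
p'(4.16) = 748.73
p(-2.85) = 244.10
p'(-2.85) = 22.58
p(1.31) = -12.99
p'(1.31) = -26.42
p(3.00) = 180.00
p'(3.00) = 308.00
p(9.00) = 13440.00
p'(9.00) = 5336.00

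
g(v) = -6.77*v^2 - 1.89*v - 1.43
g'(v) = -13.54*v - 1.89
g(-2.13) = -28.12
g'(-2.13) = 26.95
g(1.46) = -18.62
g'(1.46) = -21.66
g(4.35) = -137.76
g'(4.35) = -60.79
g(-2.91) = -53.26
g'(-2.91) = 37.51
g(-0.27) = -1.41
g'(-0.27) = 1.77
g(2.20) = -38.35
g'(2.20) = -31.68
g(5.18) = -192.88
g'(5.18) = -72.03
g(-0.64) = -2.99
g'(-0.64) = 6.78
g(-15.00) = -1496.33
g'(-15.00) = 201.21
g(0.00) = -1.43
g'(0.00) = -1.89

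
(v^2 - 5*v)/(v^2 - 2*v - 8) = v*(5 - v)/(-v^2 + 2*v + 8)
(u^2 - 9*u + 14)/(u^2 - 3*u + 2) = (u - 7)/(u - 1)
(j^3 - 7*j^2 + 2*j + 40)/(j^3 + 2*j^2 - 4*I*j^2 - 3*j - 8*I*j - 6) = (j^2 - 9*j + 20)/(j^2 - 4*I*j - 3)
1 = 1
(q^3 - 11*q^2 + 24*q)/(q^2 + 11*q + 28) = q*(q^2 - 11*q + 24)/(q^2 + 11*q + 28)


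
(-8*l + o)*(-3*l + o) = 24*l^2 - 11*l*o + o^2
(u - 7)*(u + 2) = u^2 - 5*u - 14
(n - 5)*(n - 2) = n^2 - 7*n + 10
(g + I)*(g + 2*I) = g^2 + 3*I*g - 2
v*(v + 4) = v^2 + 4*v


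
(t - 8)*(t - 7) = t^2 - 15*t + 56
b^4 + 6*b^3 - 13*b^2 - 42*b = b*(b - 3)*(b + 2)*(b + 7)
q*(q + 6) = q^2 + 6*q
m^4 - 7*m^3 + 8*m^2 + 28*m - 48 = (m - 4)*(m - 3)*(m - 2)*(m + 2)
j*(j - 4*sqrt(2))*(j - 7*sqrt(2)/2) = j^3 - 15*sqrt(2)*j^2/2 + 28*j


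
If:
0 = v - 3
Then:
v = 3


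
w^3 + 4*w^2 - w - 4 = (w - 1)*(w + 1)*(w + 4)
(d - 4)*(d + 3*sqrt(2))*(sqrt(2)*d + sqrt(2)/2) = sqrt(2)*d^3 - 7*sqrt(2)*d^2/2 + 6*d^2 - 21*d - 2*sqrt(2)*d - 12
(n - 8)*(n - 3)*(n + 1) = n^3 - 10*n^2 + 13*n + 24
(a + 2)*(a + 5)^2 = a^3 + 12*a^2 + 45*a + 50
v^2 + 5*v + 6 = (v + 2)*(v + 3)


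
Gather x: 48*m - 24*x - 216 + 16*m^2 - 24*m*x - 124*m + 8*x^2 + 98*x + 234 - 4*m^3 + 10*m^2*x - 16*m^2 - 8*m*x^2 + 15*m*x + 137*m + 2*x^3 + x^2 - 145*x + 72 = -4*m^3 + 61*m + 2*x^3 + x^2*(9 - 8*m) + x*(10*m^2 - 9*m - 71) + 90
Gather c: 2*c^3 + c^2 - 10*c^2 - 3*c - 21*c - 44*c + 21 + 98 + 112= 2*c^3 - 9*c^2 - 68*c + 231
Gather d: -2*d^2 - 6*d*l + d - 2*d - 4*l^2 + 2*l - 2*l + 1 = -2*d^2 + d*(-6*l - 1) - 4*l^2 + 1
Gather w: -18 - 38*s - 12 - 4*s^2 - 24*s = -4*s^2 - 62*s - 30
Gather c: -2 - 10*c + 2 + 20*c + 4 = 10*c + 4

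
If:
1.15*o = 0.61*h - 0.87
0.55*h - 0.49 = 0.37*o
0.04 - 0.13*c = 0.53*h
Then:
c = -2.11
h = 0.59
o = -0.44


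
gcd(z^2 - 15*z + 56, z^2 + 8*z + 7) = 1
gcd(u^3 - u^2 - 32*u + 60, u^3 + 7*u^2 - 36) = u^2 + 4*u - 12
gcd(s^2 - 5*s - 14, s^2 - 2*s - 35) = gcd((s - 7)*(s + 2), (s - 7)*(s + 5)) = s - 7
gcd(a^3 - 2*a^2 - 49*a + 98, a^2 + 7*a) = a + 7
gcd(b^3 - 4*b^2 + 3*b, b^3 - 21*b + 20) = b - 1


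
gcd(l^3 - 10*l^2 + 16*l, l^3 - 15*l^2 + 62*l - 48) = l - 8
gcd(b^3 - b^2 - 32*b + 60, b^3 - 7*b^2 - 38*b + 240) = b^2 + b - 30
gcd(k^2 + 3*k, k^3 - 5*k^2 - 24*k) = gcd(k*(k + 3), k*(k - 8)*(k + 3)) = k^2 + 3*k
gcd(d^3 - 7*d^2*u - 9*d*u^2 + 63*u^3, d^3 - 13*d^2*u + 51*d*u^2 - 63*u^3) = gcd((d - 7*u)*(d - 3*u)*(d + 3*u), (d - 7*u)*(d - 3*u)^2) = d^2 - 10*d*u + 21*u^2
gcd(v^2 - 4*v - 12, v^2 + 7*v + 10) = v + 2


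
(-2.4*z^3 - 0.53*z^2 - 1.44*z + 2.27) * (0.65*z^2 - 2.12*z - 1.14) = -1.56*z^5 + 4.7435*z^4 + 2.9236*z^3 + 5.1325*z^2 - 3.1708*z - 2.5878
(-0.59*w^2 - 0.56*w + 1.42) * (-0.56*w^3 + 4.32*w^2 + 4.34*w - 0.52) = 0.3304*w^5 - 2.2352*w^4 - 5.775*w^3 + 4.0108*w^2 + 6.454*w - 0.7384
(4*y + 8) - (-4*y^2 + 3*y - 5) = 4*y^2 + y + 13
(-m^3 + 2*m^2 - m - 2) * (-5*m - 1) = 5*m^4 - 9*m^3 + 3*m^2 + 11*m + 2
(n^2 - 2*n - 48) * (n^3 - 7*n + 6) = n^5 - 2*n^4 - 55*n^3 + 20*n^2 + 324*n - 288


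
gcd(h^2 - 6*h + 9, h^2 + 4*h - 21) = h - 3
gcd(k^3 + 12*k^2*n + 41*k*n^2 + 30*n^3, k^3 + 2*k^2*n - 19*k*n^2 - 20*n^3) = k^2 + 6*k*n + 5*n^2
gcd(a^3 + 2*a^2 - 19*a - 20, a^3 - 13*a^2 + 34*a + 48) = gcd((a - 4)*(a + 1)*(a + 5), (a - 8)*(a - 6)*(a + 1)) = a + 1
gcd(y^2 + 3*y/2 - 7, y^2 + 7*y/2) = y + 7/2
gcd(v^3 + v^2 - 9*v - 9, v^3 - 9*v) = v^2 - 9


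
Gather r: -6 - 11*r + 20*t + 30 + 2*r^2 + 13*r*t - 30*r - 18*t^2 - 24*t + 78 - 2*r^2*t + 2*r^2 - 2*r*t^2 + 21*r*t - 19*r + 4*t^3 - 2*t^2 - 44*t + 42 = r^2*(4 - 2*t) + r*(-2*t^2 + 34*t - 60) + 4*t^3 - 20*t^2 - 48*t + 144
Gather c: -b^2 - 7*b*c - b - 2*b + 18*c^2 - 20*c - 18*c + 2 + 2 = -b^2 - 3*b + 18*c^2 + c*(-7*b - 38) + 4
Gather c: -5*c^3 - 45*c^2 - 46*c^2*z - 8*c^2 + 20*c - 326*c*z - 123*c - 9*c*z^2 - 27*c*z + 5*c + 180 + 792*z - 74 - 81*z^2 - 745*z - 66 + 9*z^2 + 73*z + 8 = -5*c^3 + c^2*(-46*z - 53) + c*(-9*z^2 - 353*z - 98) - 72*z^2 + 120*z + 48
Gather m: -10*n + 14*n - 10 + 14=4*n + 4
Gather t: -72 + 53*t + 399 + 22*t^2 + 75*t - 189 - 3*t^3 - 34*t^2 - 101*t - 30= -3*t^3 - 12*t^2 + 27*t + 108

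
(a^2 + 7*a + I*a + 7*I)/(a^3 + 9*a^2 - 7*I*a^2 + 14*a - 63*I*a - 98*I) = (a + I)/(a^2 + a*(2 - 7*I) - 14*I)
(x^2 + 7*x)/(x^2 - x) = (x + 7)/(x - 1)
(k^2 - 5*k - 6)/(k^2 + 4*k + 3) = (k - 6)/(k + 3)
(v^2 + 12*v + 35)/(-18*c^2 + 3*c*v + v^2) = (v^2 + 12*v + 35)/(-18*c^2 + 3*c*v + v^2)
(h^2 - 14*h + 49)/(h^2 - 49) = (h - 7)/(h + 7)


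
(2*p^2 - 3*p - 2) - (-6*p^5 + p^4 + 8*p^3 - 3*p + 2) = 6*p^5 - p^4 - 8*p^3 + 2*p^2 - 4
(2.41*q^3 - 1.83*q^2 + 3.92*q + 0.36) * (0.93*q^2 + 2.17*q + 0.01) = 2.2413*q^5 + 3.5278*q^4 - 0.3014*q^3 + 8.8229*q^2 + 0.8204*q + 0.0036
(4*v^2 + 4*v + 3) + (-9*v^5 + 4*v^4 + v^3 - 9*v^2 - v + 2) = -9*v^5 + 4*v^4 + v^3 - 5*v^2 + 3*v + 5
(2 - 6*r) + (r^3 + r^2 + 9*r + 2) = r^3 + r^2 + 3*r + 4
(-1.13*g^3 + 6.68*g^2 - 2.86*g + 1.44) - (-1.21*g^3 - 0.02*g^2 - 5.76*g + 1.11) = 0.0800000000000001*g^3 + 6.7*g^2 + 2.9*g + 0.33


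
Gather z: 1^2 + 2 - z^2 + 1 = 4 - z^2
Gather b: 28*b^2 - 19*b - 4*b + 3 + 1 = 28*b^2 - 23*b + 4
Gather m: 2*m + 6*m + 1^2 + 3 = 8*m + 4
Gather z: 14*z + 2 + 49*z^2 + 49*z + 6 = 49*z^2 + 63*z + 8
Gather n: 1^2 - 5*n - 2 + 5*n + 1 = 0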